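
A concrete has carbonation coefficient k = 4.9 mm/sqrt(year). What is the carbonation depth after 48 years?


depth = k * sqrt(t)
= 4.9 * sqrt(48)
= 33.95 mm

33.95


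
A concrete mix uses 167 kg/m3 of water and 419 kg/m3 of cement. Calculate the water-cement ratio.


w/c = water / cement
w/c = 167 / 419 = 0.399

0.399


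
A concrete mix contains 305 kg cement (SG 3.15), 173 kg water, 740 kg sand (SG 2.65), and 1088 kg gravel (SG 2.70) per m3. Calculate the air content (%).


Vol cement = 305 / (3.15 * 1000) = 0.096825 m3
Vol water = 173 / 1000 = 0.173 m3
Vol sand = 740 / (2.65 * 1000) = 0.279245 m3
Vol gravel = 1088 / (2.70 * 1000) = 0.402963 m3
Total solid + water volume = 0.952034 m3
Air = (1 - 0.952034) * 100 = 4.8%

4.8


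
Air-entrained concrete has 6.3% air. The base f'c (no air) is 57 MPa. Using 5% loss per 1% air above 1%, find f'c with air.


Strength loss = (6.3 - 1) * 5 = 26.5%
f'c = 57 * (1 - 26.5/100)
= 41.89 MPa

41.89


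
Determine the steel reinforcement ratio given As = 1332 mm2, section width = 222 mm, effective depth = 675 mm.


rho = As / (b * d)
= 1332 / (222 * 675)
= 0.0089

0.0089


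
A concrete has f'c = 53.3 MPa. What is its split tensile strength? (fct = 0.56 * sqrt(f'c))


fct = 0.56 * sqrt(53.3)
= 0.56 * 7.301
= 4.088 MPa

4.088


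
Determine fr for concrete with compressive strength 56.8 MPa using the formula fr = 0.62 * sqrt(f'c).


fr = 0.62 * sqrt(56.8)
= 4.673 MPa

4.673


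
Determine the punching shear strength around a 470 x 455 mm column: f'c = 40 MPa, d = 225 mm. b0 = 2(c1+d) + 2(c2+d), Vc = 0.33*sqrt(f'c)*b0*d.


b0 = 2*(470 + 225) + 2*(455 + 225) = 2750 mm
Vc = 0.33 * sqrt(40) * 2750 * 225 / 1000
= 1291.4 kN

1291.4


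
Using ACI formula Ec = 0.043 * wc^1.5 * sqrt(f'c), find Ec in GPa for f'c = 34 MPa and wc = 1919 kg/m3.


Ec = 0.043 * 1919^1.5 * sqrt(34) / 1000
= 21.08 GPa

21.08


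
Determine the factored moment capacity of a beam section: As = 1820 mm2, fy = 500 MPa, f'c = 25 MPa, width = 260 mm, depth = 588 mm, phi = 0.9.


a = As * fy / (0.85 * f'c * b)
= 1820 * 500 / (0.85 * 25 * 260)
= 164.7059 mm
Mn = As * fy * (d - a/2) / 10^6
= 460.1388 kN-m
phi*Mn = 0.9 * 460.1388 = 414.12 kN-m

414.12


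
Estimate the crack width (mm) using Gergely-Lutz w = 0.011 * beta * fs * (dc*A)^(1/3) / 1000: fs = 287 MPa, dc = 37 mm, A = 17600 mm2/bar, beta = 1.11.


w = 0.011 * beta * fs * (dc * A)^(1/3) / 1000
= 0.011 * 1.11 * 287 * (37 * 17600)^(1/3) / 1000
= 0.304 mm

0.304


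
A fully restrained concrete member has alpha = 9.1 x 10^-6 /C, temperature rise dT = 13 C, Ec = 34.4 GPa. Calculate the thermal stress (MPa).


sigma = alpha * dT * Ec
= 9.1e-6 * 13 * 34.4 * 1000
= 4.07 MPa

4.07


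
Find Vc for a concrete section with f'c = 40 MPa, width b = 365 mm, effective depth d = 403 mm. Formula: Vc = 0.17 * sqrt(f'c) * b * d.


Vc = 0.17 * sqrt(40) * 365 * 403 / 1000
= 158.15 kN

158.15


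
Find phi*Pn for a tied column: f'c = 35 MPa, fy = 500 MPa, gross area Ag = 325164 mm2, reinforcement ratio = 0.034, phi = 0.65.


Ast = rho * Ag = 0.034 * 325164 = 11055.576 mm2
phi*Pn = 0.65 * 0.80 * (0.85 * 35 * (325164 - 11055.576) + 500 * 11055.576) / 1000
= 7733.71 kN

7733.71


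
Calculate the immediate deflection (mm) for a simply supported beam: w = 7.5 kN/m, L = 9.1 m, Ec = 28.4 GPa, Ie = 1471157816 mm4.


Convert: L = 9.1 m = 9100 mm, Ec = 28.4 GPa = 28400 MPa
delta = 5 * 7.5 * 9100^4 / (384 * 28400 * 1471157816)
= 16.03 mm

16.03


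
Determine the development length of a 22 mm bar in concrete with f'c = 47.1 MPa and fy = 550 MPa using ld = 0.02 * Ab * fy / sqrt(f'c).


Ab = pi * 22^2 / 4 = 380.133 mm2
ld = 0.02 * 380.133 * 550 / sqrt(47.1)
= 609.3 mm

609.3


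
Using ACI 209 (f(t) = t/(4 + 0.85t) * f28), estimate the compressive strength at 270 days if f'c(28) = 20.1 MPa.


f(270) = 270 / (4 + 0.85 * 270) * 20.1
= 270 / 233.5 * 20.1
= 23.24 MPa

23.24


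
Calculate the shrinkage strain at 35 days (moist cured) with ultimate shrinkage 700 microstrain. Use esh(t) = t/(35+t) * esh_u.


esh(35) = 35 / (35 + 35) * 700
= 35 / 70 * 700
= 350.0 microstrain

350.0


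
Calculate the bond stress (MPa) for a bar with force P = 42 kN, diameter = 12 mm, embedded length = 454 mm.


u = P / (pi * db * ld)
= 42 * 1000 / (pi * 12 * 454)
= 2.454 MPa

2.454


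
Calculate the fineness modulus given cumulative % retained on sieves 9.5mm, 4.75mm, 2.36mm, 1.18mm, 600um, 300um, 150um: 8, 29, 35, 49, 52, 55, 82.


FM = sum(cumulative % retained) / 100
= 310 / 100
= 3.1

3.1


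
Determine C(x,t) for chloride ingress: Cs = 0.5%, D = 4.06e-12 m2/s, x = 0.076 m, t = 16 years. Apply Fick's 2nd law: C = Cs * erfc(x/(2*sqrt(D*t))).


t_seconds = 16 * 365.25 * 24 * 3600 = 504921600.0 s
arg = 0.076 / (2 * sqrt(4.06e-12 * 504921600.0))
= 0.8393
erfc(0.8393) = 0.2353
C = 0.5 * 0.2353 = 0.1176%

0.1176


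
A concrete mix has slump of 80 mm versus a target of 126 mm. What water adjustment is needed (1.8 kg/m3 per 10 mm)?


Difference = 126 - 80 = 46 mm
Water adjustment = 46 * 1.8 / 10 = 8.3 kg/m3

8.3


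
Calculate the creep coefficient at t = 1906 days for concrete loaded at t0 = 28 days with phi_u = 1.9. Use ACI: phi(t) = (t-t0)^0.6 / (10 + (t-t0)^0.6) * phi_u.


dt = 1906 - 28 = 1878
phi = 1878^0.6 / (10 + 1878^0.6) * 1.9
= 1.714

1.714


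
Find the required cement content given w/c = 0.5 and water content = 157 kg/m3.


Cement = water / (w/c)
= 157 / 0.5
= 314.0 kg/m3

314.0


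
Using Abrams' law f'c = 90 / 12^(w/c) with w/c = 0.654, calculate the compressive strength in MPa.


f'c = 90 / 12^0.654
= 90 / 5.079
= 17.72 MPa

17.72


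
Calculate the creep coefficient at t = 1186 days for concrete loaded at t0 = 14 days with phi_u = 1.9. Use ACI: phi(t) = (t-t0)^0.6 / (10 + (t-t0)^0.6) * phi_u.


dt = 1186 - 14 = 1172
phi = 1172^0.6 / (10 + 1172^0.6) * 1.9
= 1.661

1.661


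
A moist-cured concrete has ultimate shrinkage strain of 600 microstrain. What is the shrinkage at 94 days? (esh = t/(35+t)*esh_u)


esh(94) = 94 / (35 + 94) * 600
= 94 / 129 * 600
= 437.2 microstrain

437.2


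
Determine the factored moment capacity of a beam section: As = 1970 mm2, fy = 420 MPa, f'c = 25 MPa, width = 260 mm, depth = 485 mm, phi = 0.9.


a = As * fy / (0.85 * f'c * b)
= 1970 * 420 / (0.85 * 25 * 260)
= 149.7557 mm
Mn = As * fy * (d - a/2) / 10^6
= 339.3351 kN-m
phi*Mn = 0.9 * 339.3351 = 305.4 kN-m

305.4


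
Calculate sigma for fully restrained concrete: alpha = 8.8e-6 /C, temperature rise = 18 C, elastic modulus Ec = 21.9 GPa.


sigma = alpha * dT * Ec
= 8.8e-6 * 18 * 21.9 * 1000
= 3.469 MPa

3.469


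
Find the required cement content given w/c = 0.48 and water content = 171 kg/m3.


Cement = water / (w/c)
= 171 / 0.48
= 356.2 kg/m3

356.2


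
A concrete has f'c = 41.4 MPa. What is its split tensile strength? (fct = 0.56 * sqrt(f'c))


fct = 0.56 * sqrt(41.4)
= 0.56 * 6.434
= 3.603 MPa

3.603


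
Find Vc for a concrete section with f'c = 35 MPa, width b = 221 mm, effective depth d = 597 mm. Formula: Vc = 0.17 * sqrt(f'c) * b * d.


Vc = 0.17 * sqrt(35) * 221 * 597 / 1000
= 132.69 kN

132.69


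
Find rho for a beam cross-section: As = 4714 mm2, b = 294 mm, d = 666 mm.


rho = As / (b * d)
= 4714 / (294 * 666)
= 0.0241

0.0241


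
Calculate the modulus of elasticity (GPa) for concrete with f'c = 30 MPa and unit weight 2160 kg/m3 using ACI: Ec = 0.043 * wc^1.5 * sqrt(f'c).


Ec = 0.043 * 2160^1.5 * sqrt(30) / 1000
= 23.64 GPa

23.64


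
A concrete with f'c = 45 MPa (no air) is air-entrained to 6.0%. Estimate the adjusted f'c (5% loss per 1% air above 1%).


Strength loss = (6.0 - 1) * 5 = 25.0%
f'c = 45 * (1 - 25.0/100)
= 33.75 MPa

33.75


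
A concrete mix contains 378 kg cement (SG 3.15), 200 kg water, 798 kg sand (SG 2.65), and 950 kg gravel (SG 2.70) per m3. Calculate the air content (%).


Vol cement = 378 / (3.15 * 1000) = 0.12 m3
Vol water = 200 / 1000 = 0.2 m3
Vol sand = 798 / (2.65 * 1000) = 0.301132 m3
Vol gravel = 950 / (2.70 * 1000) = 0.351852 m3
Total solid + water volume = 0.972984 m3
Air = (1 - 0.972984) * 100 = 2.7%

2.7


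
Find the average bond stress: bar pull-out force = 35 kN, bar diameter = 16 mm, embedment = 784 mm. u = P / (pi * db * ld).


u = P / (pi * db * ld)
= 35 * 1000 / (pi * 16 * 784)
= 0.888 MPa

0.888


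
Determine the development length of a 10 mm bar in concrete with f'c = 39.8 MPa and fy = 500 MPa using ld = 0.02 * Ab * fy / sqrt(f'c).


Ab = pi * 10^2 / 4 = 78.54 mm2
ld = 0.02 * 78.54 * 500 / sqrt(39.8)
= 124.5 mm

124.5


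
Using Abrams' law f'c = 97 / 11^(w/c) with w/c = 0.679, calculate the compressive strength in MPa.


f'c = 97 / 11^0.679
= 97 / 5.095
= 19.04 MPa

19.04


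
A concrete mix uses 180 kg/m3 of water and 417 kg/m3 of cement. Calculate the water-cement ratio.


w/c = water / cement
w/c = 180 / 417 = 0.432

0.432


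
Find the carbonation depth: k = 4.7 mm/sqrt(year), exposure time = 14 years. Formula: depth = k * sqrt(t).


depth = k * sqrt(t)
= 4.7 * sqrt(14)
= 17.59 mm

17.59


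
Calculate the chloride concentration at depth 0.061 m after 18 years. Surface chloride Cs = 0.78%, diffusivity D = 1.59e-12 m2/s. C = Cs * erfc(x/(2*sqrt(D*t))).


t_seconds = 18 * 365.25 * 24 * 3600 = 568036800.0 s
arg = 0.061 / (2 * sqrt(1.59e-12 * 568036800.0))
= 1.0149
erfc(1.0149) = 0.1512
C = 0.78 * 0.1512 = 0.1179%

0.1179


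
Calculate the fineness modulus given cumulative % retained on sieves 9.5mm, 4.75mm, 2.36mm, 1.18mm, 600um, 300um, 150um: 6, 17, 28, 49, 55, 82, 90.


FM = sum(cumulative % retained) / 100
= 327 / 100
= 3.27

3.27


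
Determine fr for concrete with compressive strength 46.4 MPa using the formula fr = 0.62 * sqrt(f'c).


fr = 0.62 * sqrt(46.4)
= 4.223 MPa

4.223


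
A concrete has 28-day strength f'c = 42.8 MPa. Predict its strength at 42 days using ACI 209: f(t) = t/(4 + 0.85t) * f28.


f(42) = 42 / (4 + 0.85 * 42) * 42.8
= 42 / 39.7 * 42.8
= 45.28 MPa

45.28


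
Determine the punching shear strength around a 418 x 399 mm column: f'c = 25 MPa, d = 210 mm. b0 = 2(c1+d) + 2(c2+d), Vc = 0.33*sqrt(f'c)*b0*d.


b0 = 2*(418 + 210) + 2*(399 + 210) = 2474 mm
Vc = 0.33 * sqrt(25) * 2474 * 210 / 1000
= 857.24 kN

857.24


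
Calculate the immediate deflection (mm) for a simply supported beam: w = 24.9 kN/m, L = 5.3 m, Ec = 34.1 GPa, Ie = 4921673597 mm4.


Convert: L = 5.3 m = 5300 mm, Ec = 34.1 GPa = 34100 MPa
delta = 5 * 24.9 * 5300^4 / (384 * 34100 * 4921673597)
= 1.52 mm

1.52


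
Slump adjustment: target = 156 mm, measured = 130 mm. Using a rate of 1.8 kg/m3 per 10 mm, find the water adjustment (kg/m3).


Difference = 156 - 130 = 26 mm
Water adjustment = 26 * 1.8 / 10 = 4.7 kg/m3

4.7


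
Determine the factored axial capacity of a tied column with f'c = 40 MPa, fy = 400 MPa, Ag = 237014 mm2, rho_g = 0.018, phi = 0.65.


Ast = rho * Ag = 0.018 * 237014 = 4266.252 mm2
phi*Pn = 0.65 * 0.80 * (0.85 * 40 * (237014 - 4266.252) + 400 * 4266.252) / 1000
= 5002.36 kN

5002.36


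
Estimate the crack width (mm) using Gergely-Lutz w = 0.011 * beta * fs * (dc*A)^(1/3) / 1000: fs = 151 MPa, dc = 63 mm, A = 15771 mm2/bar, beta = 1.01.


w = 0.011 * beta * fs * (dc * A)^(1/3) / 1000
= 0.011 * 1.01 * 151 * (63 * 15771)^(1/3) / 1000
= 0.167 mm

0.167


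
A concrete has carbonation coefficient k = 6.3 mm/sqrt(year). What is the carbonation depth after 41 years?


depth = k * sqrt(t)
= 6.3 * sqrt(41)
= 40.34 mm

40.34


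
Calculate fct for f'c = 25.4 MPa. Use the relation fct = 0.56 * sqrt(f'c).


fct = 0.56 * sqrt(25.4)
= 0.56 * 5.04
= 2.822 MPa

2.822


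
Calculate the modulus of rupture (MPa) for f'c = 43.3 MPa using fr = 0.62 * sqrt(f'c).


fr = 0.62 * sqrt(43.3)
= 4.08 MPa

4.08


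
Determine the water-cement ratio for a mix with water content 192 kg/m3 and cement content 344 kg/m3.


w/c = water / cement
w/c = 192 / 344 = 0.558

0.558


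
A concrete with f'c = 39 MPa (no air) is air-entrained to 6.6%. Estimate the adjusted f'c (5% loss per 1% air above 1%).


Strength loss = (6.6 - 1) * 5 = 28.0%
f'c = 39 * (1 - 28.0/100)
= 28.08 MPa

28.08


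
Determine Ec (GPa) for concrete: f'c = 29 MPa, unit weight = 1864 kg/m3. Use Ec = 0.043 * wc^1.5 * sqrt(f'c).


Ec = 0.043 * 1864^1.5 * sqrt(29) / 1000
= 18.64 GPa

18.64


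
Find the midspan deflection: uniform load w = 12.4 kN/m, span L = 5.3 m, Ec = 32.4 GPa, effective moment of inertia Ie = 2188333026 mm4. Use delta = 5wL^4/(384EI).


Convert: L = 5.3 m = 5300 mm, Ec = 32.4 GPa = 32400 MPa
delta = 5 * 12.4 * 5300^4 / (384 * 32400 * 2188333026)
= 1.8 mm

1.8


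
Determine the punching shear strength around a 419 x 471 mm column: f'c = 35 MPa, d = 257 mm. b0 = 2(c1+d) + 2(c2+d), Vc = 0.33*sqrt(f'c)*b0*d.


b0 = 2*(419 + 257) + 2*(471 + 257) = 2808 mm
Vc = 0.33 * sqrt(35) * 2808 * 257 / 1000
= 1408.89 kN

1408.89


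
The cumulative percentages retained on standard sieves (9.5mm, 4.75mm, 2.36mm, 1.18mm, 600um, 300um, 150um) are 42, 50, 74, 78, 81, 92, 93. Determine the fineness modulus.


FM = sum(cumulative % retained) / 100
= 510 / 100
= 5.1

5.1


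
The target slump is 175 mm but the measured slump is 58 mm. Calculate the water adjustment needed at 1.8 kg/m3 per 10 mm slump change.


Difference = 175 - 58 = 117 mm
Water adjustment = 117 * 1.8 / 10 = 21.1 kg/m3

21.1


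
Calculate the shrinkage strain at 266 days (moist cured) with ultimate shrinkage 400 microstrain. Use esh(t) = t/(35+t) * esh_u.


esh(266) = 266 / (35 + 266) * 400
= 266 / 301 * 400
= 353.5 microstrain

353.5


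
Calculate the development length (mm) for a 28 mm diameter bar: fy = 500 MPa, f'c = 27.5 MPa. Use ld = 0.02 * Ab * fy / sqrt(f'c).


Ab = pi * 28^2 / 4 = 615.752 mm2
ld = 0.02 * 615.752 * 500 / sqrt(27.5)
= 1174.2 mm

1174.2


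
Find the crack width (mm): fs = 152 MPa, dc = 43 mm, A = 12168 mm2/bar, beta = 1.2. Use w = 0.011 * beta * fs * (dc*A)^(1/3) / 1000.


w = 0.011 * beta * fs * (dc * A)^(1/3) / 1000
= 0.011 * 1.2 * 152 * (43 * 12168)^(1/3) / 1000
= 0.162 mm

0.162


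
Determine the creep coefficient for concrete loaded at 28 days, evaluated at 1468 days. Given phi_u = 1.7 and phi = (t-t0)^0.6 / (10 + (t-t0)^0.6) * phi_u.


dt = 1468 - 28 = 1440
phi = 1440^0.6 / (10 + 1440^0.6) * 1.7
= 1.508

1.508


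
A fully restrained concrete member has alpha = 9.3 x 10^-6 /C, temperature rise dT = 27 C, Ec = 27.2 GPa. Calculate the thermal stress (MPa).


sigma = alpha * dT * Ec
= 9.3e-6 * 27 * 27.2 * 1000
= 6.83 MPa

6.83


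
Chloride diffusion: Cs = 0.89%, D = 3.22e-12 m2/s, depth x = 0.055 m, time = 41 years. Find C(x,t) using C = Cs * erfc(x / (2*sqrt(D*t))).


t_seconds = 41 * 365.25 * 24 * 3600 = 1293861600.0 s
arg = 0.055 / (2 * sqrt(3.22e-12 * 1293861600.0))
= 0.4261
erfc(0.4261) = 0.5468
C = 0.89 * 0.5468 = 0.4867%

0.4867


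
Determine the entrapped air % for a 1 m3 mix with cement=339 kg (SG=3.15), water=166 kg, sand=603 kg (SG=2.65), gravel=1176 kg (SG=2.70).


Vol cement = 339 / (3.15 * 1000) = 0.107619 m3
Vol water = 166 / 1000 = 0.166 m3
Vol sand = 603 / (2.65 * 1000) = 0.227547 m3
Vol gravel = 1176 / (2.70 * 1000) = 0.435556 m3
Total solid + water volume = 0.936722 m3
Air = (1 - 0.936722) * 100 = 6.33%

6.33


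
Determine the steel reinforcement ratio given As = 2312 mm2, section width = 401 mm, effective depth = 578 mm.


rho = As / (b * d)
= 2312 / (401 * 578)
= 0.01

0.01


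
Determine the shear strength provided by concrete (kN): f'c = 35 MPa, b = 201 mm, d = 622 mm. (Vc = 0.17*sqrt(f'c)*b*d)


Vc = 0.17 * sqrt(35) * 201 * 622 / 1000
= 125.74 kN

125.74


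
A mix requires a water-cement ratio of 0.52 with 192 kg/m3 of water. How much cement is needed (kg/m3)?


Cement = water / (w/c)
= 192 / 0.52
= 369.2 kg/m3

369.2


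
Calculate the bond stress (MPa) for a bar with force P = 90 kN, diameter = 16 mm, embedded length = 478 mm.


u = P / (pi * db * ld)
= 90 * 1000 / (pi * 16 * 478)
= 3.746 MPa

3.746


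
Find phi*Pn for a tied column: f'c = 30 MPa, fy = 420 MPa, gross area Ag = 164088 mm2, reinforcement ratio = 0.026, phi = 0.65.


Ast = rho * Ag = 0.026 * 164088 = 4266.288 mm2
phi*Pn = 0.65 * 0.80 * (0.85 * 30 * (164088 - 4266.288) + 420 * 4266.288) / 1000
= 3050.99 kN

3050.99


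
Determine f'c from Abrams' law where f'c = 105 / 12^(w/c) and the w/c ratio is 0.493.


f'c = 105 / 12^0.493
= 105 / 3.404
= 30.84 MPa

30.84


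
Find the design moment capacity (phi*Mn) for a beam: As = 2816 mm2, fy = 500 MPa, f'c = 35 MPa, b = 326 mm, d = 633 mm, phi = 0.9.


a = As * fy / (0.85 * f'c * b)
= 2816 * 500 / (0.85 * 35 * 326)
= 145.1771 mm
Mn = As * fy * (d - a/2) / 10^6
= 789.0593 kN-m
phi*Mn = 0.9 * 789.0593 = 710.15 kN-m

710.15


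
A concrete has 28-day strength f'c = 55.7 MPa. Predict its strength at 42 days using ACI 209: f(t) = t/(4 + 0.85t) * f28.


f(42) = 42 / (4 + 0.85 * 42) * 55.7
= 42 / 39.7 * 55.7
= 58.93 MPa

58.93


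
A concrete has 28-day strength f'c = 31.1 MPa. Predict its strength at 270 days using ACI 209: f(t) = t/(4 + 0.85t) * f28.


f(270) = 270 / (4 + 0.85 * 270) * 31.1
= 270 / 233.5 * 31.1
= 35.96 MPa

35.96


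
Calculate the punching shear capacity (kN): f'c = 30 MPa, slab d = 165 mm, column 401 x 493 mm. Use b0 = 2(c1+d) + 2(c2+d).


b0 = 2*(401 + 165) + 2*(493 + 165) = 2448 mm
Vc = 0.33 * sqrt(30) * 2448 * 165 / 1000
= 730.08 kN

730.08


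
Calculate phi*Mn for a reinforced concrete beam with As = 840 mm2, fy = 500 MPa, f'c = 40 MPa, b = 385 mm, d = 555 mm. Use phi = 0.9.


a = As * fy / (0.85 * f'c * b)
= 840 * 500 / (0.85 * 40 * 385)
= 32.0856 mm
Mn = As * fy * (d - a/2) / 10^6
= 226.362 kN-m
phi*Mn = 0.9 * 226.362 = 203.73 kN-m

203.73


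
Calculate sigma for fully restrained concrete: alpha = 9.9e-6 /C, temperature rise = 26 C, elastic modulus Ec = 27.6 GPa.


sigma = alpha * dT * Ec
= 9.9e-6 * 26 * 27.6 * 1000
= 7.104 MPa

7.104


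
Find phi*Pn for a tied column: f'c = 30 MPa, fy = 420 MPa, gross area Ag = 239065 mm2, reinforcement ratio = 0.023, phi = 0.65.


Ast = rho * Ag = 0.023 * 239065 = 5498.495 mm2
phi*Pn = 0.65 * 0.80 * (0.85 * 30 * (239065 - 5498.495) + 420 * 5498.495) / 1000
= 4297.96 kN

4297.96


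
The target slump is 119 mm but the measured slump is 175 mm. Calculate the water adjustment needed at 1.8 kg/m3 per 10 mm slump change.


Difference = 119 - 175 = -56 mm
Water adjustment = -56 * 1.8 / 10 = -10.1 kg/m3

-10.1


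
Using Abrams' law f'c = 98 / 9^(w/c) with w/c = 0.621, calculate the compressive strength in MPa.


f'c = 98 / 9^0.621
= 98 / 3.914
= 25.04 MPa

25.04


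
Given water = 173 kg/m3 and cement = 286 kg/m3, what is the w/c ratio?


w/c = water / cement
w/c = 173 / 286 = 0.605

0.605


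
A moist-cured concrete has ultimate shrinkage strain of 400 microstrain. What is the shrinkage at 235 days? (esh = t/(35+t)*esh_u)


esh(235) = 235 / (35 + 235) * 400
= 235 / 270 * 400
= 348.1 microstrain

348.1


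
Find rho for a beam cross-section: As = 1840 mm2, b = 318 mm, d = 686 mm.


rho = As / (b * d)
= 1840 / (318 * 686)
= 0.0084

0.0084


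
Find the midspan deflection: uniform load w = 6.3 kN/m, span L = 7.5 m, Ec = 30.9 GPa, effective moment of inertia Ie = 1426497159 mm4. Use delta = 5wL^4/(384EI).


Convert: L = 7.5 m = 7500 mm, Ec = 30.9 GPa = 30900 MPa
delta = 5 * 6.3 * 7500^4 / (384 * 30900 * 1426497159)
= 5.89 mm

5.89


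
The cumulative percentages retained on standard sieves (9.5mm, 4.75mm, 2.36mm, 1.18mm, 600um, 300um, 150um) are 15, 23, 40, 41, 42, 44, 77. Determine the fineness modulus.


FM = sum(cumulative % retained) / 100
= 282 / 100
= 2.82

2.82


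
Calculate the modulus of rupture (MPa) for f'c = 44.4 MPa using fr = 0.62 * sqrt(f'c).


fr = 0.62 * sqrt(44.4)
= 4.131 MPa

4.131


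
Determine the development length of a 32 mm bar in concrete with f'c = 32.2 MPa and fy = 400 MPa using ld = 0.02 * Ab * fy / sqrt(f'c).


Ab = pi * 32^2 / 4 = 804.248 mm2
ld = 0.02 * 804.248 * 400 / sqrt(32.2)
= 1133.8 mm

1133.8


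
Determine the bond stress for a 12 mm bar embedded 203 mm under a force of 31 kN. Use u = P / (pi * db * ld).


u = P / (pi * db * ld)
= 31 * 1000 / (pi * 12 * 203)
= 4.051 MPa

4.051


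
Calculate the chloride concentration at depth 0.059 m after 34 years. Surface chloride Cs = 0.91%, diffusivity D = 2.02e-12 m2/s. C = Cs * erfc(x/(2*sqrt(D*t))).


t_seconds = 34 * 365.25 * 24 * 3600 = 1072958400.0 s
arg = 0.059 / (2 * sqrt(2.02e-12 * 1072958400.0))
= 0.6337
erfc(0.6337) = 0.3702
C = 0.91 * 0.3702 = 0.3369%

0.3369


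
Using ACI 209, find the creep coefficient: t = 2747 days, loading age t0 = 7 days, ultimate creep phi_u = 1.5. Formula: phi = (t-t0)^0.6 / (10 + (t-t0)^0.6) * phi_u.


dt = 2747 - 7 = 2740
phi = 2740^0.6 / (10 + 2740^0.6) * 1.5
= 1.38

1.38


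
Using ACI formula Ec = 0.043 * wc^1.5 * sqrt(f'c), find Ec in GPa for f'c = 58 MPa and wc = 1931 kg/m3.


Ec = 0.043 * 1931^1.5 * sqrt(58) / 1000
= 27.79 GPa

27.79


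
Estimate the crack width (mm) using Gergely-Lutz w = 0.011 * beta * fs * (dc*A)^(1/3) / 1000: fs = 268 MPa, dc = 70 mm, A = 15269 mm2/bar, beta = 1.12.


w = 0.011 * beta * fs * (dc * A)^(1/3) / 1000
= 0.011 * 1.12 * 268 * (70 * 15269)^(1/3) / 1000
= 0.338 mm

0.338


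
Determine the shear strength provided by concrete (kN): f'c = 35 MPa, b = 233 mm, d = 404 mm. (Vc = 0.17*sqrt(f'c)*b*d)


Vc = 0.17 * sqrt(35) * 233 * 404 / 1000
= 94.67 kN

94.67


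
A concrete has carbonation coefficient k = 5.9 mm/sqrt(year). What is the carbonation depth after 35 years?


depth = k * sqrt(t)
= 5.9 * sqrt(35)
= 34.9 mm

34.9


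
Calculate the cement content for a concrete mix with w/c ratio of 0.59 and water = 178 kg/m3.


Cement = water / (w/c)
= 178 / 0.59
= 301.7 kg/m3

301.7


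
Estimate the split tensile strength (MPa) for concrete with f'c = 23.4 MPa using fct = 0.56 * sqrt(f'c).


fct = 0.56 * sqrt(23.4)
= 0.56 * 4.837
= 2.709 MPa

2.709


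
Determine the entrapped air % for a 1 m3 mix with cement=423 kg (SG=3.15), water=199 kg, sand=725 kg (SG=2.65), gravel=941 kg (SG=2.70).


Vol cement = 423 / (3.15 * 1000) = 0.134286 m3
Vol water = 199 / 1000 = 0.199 m3
Vol sand = 725 / (2.65 * 1000) = 0.273585 m3
Vol gravel = 941 / (2.70 * 1000) = 0.348519 m3
Total solid + water volume = 0.955389 m3
Air = (1 - 0.955389) * 100 = 4.46%

4.46


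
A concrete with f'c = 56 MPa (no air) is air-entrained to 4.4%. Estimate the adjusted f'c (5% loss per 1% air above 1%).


Strength loss = (4.4 - 1) * 5 = 17.0%
f'c = 56 * (1 - 17.0/100)
= 46.48 MPa

46.48


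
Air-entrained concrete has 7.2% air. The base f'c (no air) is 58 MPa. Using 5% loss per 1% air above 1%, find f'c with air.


Strength loss = (7.2 - 1) * 5 = 31.0%
f'c = 58 * (1 - 31.0/100)
= 40.02 MPa

40.02


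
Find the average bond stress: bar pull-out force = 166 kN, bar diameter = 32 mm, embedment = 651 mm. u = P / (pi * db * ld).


u = P / (pi * db * ld)
= 166 * 1000 / (pi * 32 * 651)
= 2.536 MPa

2.536


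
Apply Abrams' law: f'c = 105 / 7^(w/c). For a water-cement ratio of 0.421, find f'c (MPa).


f'c = 105 / 7^0.421
= 105 / 2.269
= 46.28 MPa

46.28


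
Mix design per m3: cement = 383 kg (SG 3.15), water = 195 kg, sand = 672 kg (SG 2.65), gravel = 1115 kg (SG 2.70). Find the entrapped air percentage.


Vol cement = 383 / (3.15 * 1000) = 0.121587 m3
Vol water = 195 / 1000 = 0.195 m3
Vol sand = 672 / (2.65 * 1000) = 0.253585 m3
Vol gravel = 1115 / (2.70 * 1000) = 0.412963 m3
Total solid + water volume = 0.983135 m3
Air = (1 - 0.983135) * 100 = 1.69%

1.69


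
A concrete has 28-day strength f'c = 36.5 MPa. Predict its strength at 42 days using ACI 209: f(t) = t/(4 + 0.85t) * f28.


f(42) = 42 / (4 + 0.85 * 42) * 36.5
= 42 / 39.7 * 36.5
= 38.61 MPa

38.61


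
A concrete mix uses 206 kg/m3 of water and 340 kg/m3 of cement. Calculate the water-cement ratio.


w/c = water / cement
w/c = 206 / 340 = 0.606

0.606


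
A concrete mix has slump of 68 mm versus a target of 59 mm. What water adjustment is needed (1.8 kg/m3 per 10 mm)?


Difference = 59 - 68 = -9 mm
Water adjustment = -9 * 1.8 / 10 = -1.6 kg/m3

-1.6


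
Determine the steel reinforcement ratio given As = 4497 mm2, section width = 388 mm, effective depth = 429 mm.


rho = As / (b * d)
= 4497 / (388 * 429)
= 0.027

0.027


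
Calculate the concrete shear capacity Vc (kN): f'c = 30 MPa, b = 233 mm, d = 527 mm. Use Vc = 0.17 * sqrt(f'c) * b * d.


Vc = 0.17 * sqrt(30) * 233 * 527 / 1000
= 114.33 kN

114.33


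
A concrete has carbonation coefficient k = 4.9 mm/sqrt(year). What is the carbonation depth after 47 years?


depth = k * sqrt(t)
= 4.9 * sqrt(47)
= 33.59 mm

33.59


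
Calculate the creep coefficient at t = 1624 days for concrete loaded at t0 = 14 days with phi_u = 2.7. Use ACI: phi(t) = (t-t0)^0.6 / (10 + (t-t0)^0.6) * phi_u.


dt = 1624 - 14 = 1610
phi = 1610^0.6 / (10 + 1610^0.6) * 2.7
= 2.413

2.413


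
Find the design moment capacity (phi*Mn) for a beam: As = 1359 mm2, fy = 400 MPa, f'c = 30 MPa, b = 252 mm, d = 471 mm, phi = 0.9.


a = As * fy / (0.85 * f'c * b)
= 1359 * 400 / (0.85 * 30 * 252)
= 84.5938 mm
Mn = As * fy * (d - a/2) / 10^6
= 233.043 kN-m
phi*Mn = 0.9 * 233.043 = 209.74 kN-m

209.74


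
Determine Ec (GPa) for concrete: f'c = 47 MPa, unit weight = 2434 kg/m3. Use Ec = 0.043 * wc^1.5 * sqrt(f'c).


Ec = 0.043 * 2434^1.5 * sqrt(47) / 1000
= 35.4 GPa

35.4


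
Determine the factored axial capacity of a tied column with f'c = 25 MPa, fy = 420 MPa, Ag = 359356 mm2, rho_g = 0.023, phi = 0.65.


Ast = rho * Ag = 0.023 * 359356 = 8265.188 mm2
phi*Pn = 0.65 * 0.80 * (0.85 * 25 * (359356 - 8265.188) + 420 * 8265.188) / 1000
= 5684.67 kN

5684.67


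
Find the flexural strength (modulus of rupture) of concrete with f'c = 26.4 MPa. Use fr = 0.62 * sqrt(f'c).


fr = 0.62 * sqrt(26.4)
= 3.186 MPa

3.186


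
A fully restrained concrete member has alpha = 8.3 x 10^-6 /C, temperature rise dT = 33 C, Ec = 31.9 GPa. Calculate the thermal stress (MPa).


sigma = alpha * dT * Ec
= 8.3e-6 * 33 * 31.9 * 1000
= 8.737 MPa

8.737


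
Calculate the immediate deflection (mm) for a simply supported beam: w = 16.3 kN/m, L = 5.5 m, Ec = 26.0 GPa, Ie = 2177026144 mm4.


Convert: L = 5.5 m = 5500 mm, Ec = 26.0 GPa = 26000 MPa
delta = 5 * 16.3 * 5500^4 / (384 * 26000 * 2177026144)
= 3.43 mm

3.43


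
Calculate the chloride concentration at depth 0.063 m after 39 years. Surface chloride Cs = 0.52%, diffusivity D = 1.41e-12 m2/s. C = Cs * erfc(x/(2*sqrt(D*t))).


t_seconds = 39 * 365.25 * 24 * 3600 = 1230746400.0 s
arg = 0.063 / (2 * sqrt(1.41e-12 * 1230746400.0))
= 0.7562
erfc(0.7562) = 0.2849
C = 0.52 * 0.2849 = 0.1481%

0.1481


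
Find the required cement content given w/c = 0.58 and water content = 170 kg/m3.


Cement = water / (w/c)
= 170 / 0.58
= 293.1 kg/m3

293.1


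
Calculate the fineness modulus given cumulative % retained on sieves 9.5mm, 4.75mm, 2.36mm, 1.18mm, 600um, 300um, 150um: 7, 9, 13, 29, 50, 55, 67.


FM = sum(cumulative % retained) / 100
= 230 / 100
= 2.3

2.3


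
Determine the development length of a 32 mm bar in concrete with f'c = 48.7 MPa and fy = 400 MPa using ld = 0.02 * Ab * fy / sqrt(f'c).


Ab = pi * 32^2 / 4 = 804.248 mm2
ld = 0.02 * 804.248 * 400 / sqrt(48.7)
= 922.0 mm

922.0


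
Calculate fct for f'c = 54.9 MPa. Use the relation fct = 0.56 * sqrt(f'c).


fct = 0.56 * sqrt(54.9)
= 0.56 * 7.409
= 4.149 MPa

4.149


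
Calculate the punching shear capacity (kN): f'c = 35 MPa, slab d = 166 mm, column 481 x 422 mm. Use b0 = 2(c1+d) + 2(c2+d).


b0 = 2*(481 + 166) + 2*(422 + 166) = 2470 mm
Vc = 0.33 * sqrt(35) * 2470 * 166 / 1000
= 800.48 kN

800.48


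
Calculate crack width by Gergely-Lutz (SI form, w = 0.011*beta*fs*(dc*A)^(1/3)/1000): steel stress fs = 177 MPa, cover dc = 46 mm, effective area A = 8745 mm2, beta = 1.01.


w = 0.011 * beta * fs * (dc * A)^(1/3) / 1000
= 0.011 * 1.01 * 177 * (46 * 8745)^(1/3) / 1000
= 0.145 mm

0.145


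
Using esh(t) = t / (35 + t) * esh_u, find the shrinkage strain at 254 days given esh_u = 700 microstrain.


esh(254) = 254 / (35 + 254) * 700
= 254 / 289 * 700
= 615.2 microstrain

615.2


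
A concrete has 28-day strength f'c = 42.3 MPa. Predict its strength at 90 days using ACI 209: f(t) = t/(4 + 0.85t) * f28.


f(90) = 90 / (4 + 0.85 * 90) * 42.3
= 90 / 80.5 * 42.3
= 47.29 MPa

47.29


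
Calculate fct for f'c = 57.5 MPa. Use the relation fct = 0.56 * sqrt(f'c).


fct = 0.56 * sqrt(57.5)
= 0.56 * 7.583
= 4.246 MPa

4.246


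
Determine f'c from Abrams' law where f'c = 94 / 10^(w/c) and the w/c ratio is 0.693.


f'c = 94 / 10^0.693
= 94 / 4.932
= 19.06 MPa

19.06


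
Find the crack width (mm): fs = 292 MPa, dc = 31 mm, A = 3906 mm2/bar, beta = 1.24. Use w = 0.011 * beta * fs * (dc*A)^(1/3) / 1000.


w = 0.011 * beta * fs * (dc * A)^(1/3) / 1000
= 0.011 * 1.24 * 292 * (31 * 3906)^(1/3) / 1000
= 0.197 mm

0.197


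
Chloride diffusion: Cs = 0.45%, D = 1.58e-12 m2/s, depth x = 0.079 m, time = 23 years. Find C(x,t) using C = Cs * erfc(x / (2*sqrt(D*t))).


t_seconds = 23 * 365.25 * 24 * 3600 = 725824800.0 s
arg = 0.079 / (2 * sqrt(1.58e-12 * 725824800.0))
= 1.1664
erfc(1.1664) = 0.099
C = 0.45 * 0.099 = 0.0446%

0.0446


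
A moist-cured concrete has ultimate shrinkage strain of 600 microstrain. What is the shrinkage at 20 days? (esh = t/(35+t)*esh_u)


esh(20) = 20 / (35 + 20) * 600
= 20 / 55 * 600
= 218.2 microstrain

218.2


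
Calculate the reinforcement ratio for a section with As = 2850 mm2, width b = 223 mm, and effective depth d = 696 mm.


rho = As / (b * d)
= 2850 / (223 * 696)
= 0.0184

0.0184


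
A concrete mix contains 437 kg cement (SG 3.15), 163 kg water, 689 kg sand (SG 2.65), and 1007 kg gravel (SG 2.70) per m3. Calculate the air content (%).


Vol cement = 437 / (3.15 * 1000) = 0.13873 m3
Vol water = 163 / 1000 = 0.163 m3
Vol sand = 689 / (2.65 * 1000) = 0.26 m3
Vol gravel = 1007 / (2.70 * 1000) = 0.372963 m3
Total solid + water volume = 0.934693 m3
Air = (1 - 0.934693) * 100 = 6.53%

6.53


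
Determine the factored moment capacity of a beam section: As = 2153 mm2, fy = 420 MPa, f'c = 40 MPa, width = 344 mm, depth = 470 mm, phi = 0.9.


a = As * fy / (0.85 * f'c * b)
= 2153 * 420 / (0.85 * 40 * 344)
= 77.3136 mm
Mn = As * fy * (d - a/2) / 10^6
= 390.0464 kN-m
phi*Mn = 0.9 * 390.0464 = 351.04 kN-m

351.04


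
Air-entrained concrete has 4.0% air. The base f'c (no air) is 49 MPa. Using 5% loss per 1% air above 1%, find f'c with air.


Strength loss = (4.0 - 1) * 5 = 15.0%
f'c = 49 * (1 - 15.0/100)
= 41.65 MPa

41.65


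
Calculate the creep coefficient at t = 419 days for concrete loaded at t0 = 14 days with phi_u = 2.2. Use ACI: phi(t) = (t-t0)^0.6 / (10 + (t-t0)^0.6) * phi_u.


dt = 419 - 14 = 405
phi = 405^0.6 / (10 + 405^0.6) * 2.2
= 1.729

1.729


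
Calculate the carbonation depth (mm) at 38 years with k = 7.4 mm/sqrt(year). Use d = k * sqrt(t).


depth = k * sqrt(t)
= 7.4 * sqrt(38)
= 45.62 mm

45.62


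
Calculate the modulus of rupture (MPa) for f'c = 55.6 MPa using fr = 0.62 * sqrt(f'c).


fr = 0.62 * sqrt(55.6)
= 4.623 MPa

4.623


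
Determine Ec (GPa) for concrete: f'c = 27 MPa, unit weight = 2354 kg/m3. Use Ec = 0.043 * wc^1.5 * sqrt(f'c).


Ec = 0.043 * 2354^1.5 * sqrt(27) / 1000
= 25.52 GPa

25.52


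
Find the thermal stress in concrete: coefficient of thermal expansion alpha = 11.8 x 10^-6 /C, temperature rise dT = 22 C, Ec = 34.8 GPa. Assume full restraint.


sigma = alpha * dT * Ec
= 11.8e-6 * 22 * 34.8 * 1000
= 9.034 MPa

9.034


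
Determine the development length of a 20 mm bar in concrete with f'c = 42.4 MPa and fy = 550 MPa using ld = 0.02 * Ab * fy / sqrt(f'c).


Ab = pi * 20^2 / 4 = 314.159 mm2
ld = 0.02 * 314.159 * 550 / sqrt(42.4)
= 530.7 mm

530.7


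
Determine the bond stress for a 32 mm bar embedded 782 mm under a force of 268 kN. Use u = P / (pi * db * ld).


u = P / (pi * db * ld)
= 268 * 1000 / (pi * 32 * 782)
= 3.409 MPa

3.409


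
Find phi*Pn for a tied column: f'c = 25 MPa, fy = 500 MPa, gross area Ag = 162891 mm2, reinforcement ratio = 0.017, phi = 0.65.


Ast = rho * Ag = 0.017 * 162891 = 2769.147 mm2
phi*Pn = 0.65 * 0.80 * (0.85 * 25 * (162891 - 2769.147) + 500 * 2769.147) / 1000
= 2489.32 kN

2489.32


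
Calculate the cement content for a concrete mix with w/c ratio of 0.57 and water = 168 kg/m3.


Cement = water / (w/c)
= 168 / 0.57
= 294.7 kg/m3

294.7


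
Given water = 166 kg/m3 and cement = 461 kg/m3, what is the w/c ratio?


w/c = water / cement
w/c = 166 / 461 = 0.36

0.36


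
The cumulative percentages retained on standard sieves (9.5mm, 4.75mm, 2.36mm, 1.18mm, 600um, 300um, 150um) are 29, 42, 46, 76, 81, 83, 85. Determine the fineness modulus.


FM = sum(cumulative % retained) / 100
= 442 / 100
= 4.42

4.42


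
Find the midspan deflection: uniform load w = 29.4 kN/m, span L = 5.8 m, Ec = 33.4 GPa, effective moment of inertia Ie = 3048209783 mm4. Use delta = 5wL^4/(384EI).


Convert: L = 5.8 m = 5800 mm, Ec = 33.4 GPa = 33400 MPa
delta = 5 * 29.4 * 5800^4 / (384 * 33400 * 3048209783)
= 4.26 mm

4.26


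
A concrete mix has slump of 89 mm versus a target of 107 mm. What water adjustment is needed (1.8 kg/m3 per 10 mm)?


Difference = 107 - 89 = 18 mm
Water adjustment = 18 * 1.8 / 10 = 3.2 kg/m3

3.2


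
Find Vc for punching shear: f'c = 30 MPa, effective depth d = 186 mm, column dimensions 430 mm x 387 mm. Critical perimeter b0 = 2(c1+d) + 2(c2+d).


b0 = 2*(430 + 186) + 2*(387 + 186) = 2378 mm
Vc = 0.33 * sqrt(30) * 2378 * 186 / 1000
= 799.46 kN

799.46


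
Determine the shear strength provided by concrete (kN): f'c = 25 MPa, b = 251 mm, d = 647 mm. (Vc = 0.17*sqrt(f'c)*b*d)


Vc = 0.17 * sqrt(25) * 251 * 647 / 1000
= 138.04 kN

138.04


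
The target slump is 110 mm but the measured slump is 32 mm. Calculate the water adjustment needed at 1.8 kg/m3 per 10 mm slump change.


Difference = 110 - 32 = 78 mm
Water adjustment = 78 * 1.8 / 10 = 14.0 kg/m3

14.0


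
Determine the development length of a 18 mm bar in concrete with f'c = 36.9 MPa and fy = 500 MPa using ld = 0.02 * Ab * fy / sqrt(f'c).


Ab = pi * 18^2 / 4 = 254.469 mm2
ld = 0.02 * 254.469 * 500 / sqrt(36.9)
= 418.9 mm

418.9


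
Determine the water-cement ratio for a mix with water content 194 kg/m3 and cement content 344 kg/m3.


w/c = water / cement
w/c = 194 / 344 = 0.564

0.564


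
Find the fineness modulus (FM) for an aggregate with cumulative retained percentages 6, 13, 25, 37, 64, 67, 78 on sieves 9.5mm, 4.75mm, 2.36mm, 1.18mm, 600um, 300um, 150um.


FM = sum(cumulative % retained) / 100
= 290 / 100
= 2.9

2.9


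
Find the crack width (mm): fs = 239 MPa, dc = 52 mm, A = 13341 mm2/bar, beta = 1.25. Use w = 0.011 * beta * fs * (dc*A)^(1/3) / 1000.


w = 0.011 * beta * fs * (dc * A)^(1/3) / 1000
= 0.011 * 1.25 * 239 * (52 * 13341)^(1/3) / 1000
= 0.291 mm

0.291


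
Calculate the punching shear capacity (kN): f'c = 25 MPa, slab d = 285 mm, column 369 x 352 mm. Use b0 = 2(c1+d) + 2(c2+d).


b0 = 2*(369 + 285) + 2*(352 + 285) = 2582 mm
Vc = 0.33 * sqrt(25) * 2582 * 285 / 1000
= 1214.19 kN

1214.19


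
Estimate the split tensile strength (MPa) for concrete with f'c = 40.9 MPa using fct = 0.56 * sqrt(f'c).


fct = 0.56 * sqrt(40.9)
= 0.56 * 6.395
= 3.581 MPa

3.581


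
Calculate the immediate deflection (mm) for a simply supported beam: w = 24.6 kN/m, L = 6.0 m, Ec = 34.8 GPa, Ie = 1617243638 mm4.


Convert: L = 6.0 m = 6000 mm, Ec = 34.8 GPa = 34800 MPa
delta = 5 * 24.6 * 6000^4 / (384 * 34800 * 1617243638)
= 7.38 mm

7.38


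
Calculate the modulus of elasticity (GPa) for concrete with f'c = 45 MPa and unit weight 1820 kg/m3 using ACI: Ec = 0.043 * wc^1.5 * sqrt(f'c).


Ec = 0.043 * 1820^1.5 * sqrt(45) / 1000
= 22.4 GPa

22.4


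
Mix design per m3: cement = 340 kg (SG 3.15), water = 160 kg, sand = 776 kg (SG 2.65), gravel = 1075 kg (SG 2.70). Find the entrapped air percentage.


Vol cement = 340 / (3.15 * 1000) = 0.107937 m3
Vol water = 160 / 1000 = 0.16 m3
Vol sand = 776 / (2.65 * 1000) = 0.29283 m3
Vol gravel = 1075 / (2.70 * 1000) = 0.398148 m3
Total solid + water volume = 0.958915 m3
Air = (1 - 0.958915) * 100 = 4.11%

4.11


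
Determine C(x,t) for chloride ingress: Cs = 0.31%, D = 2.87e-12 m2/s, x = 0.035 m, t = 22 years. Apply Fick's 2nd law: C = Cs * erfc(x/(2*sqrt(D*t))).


t_seconds = 22 * 365.25 * 24 * 3600 = 694267200.0 s
arg = 0.035 / (2 * sqrt(2.87e-12 * 694267200.0))
= 0.392
erfc(0.392) = 0.5793
C = 0.31 * 0.5793 = 0.1796%

0.1796


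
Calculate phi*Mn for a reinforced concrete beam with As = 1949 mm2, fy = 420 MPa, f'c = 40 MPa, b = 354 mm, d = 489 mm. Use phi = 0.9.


a = As * fy / (0.85 * f'c * b)
= 1949 * 420 / (0.85 * 40 * 354)
= 68.011 mm
Mn = As * fy * (d - a/2) / 10^6
= 372.4494 kN-m
phi*Mn = 0.9 * 372.4494 = 335.2 kN-m

335.2


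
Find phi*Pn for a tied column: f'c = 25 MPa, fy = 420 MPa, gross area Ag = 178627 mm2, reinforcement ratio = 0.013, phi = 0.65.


Ast = rho * Ag = 0.013 * 178627 = 2322.151 mm2
phi*Pn = 0.65 * 0.80 * (0.85 * 25 * (178627 - 2322.151) + 420 * 2322.151) / 1000
= 2455.33 kN

2455.33


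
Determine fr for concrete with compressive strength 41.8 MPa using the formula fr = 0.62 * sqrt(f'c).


fr = 0.62 * sqrt(41.8)
= 4.008 MPa

4.008


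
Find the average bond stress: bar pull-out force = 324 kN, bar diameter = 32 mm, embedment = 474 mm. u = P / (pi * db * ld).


u = P / (pi * db * ld)
= 324 * 1000 / (pi * 32 * 474)
= 6.799 MPa

6.799


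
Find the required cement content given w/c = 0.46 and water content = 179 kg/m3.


Cement = water / (w/c)
= 179 / 0.46
= 389.1 kg/m3

389.1


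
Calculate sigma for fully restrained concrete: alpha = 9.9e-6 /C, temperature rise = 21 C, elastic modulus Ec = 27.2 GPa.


sigma = alpha * dT * Ec
= 9.9e-6 * 21 * 27.2 * 1000
= 5.655 MPa

5.655


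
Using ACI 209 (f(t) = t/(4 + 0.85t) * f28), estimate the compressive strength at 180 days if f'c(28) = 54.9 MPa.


f(180) = 180 / (4 + 0.85 * 180) * 54.9
= 180 / 157.0 * 54.9
= 62.94 MPa

62.94


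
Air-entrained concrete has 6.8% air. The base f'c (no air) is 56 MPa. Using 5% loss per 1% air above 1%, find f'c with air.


Strength loss = (6.8 - 1) * 5 = 29.0%
f'c = 56 * (1 - 29.0/100)
= 39.76 MPa

39.76


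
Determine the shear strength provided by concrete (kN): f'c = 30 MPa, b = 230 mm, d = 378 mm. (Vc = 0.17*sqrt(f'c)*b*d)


Vc = 0.17 * sqrt(30) * 230 * 378 / 1000
= 80.95 kN

80.95


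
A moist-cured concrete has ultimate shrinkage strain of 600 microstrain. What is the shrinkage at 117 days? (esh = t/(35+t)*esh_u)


esh(117) = 117 / (35 + 117) * 600
= 117 / 152 * 600
= 461.8 microstrain

461.8


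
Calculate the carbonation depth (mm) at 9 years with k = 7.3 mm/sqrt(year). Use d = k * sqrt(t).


depth = k * sqrt(t)
= 7.3 * sqrt(9)
= 21.9 mm

21.9


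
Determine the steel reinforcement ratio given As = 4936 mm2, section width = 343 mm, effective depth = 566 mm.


rho = As / (b * d)
= 4936 / (343 * 566)
= 0.0254

0.0254


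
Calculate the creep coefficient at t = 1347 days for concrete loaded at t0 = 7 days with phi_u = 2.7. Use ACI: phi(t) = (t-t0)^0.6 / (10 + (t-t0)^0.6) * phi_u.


dt = 1347 - 7 = 1340
phi = 1340^0.6 / (10 + 1340^0.6) * 2.7
= 2.383

2.383


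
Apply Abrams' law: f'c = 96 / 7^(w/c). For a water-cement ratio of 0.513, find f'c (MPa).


f'c = 96 / 7^0.513
= 96 / 2.714
= 35.38 MPa

35.38
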